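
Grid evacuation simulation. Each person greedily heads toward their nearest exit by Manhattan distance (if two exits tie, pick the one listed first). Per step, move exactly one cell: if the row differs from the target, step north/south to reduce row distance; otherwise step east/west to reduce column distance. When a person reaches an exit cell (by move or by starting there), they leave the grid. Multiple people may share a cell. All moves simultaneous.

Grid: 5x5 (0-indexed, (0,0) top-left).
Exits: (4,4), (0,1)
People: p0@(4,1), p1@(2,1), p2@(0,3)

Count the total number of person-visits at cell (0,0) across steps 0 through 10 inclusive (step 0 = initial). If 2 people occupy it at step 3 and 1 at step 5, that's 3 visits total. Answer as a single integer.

Step 0: p0@(4,1) p1@(2,1) p2@(0,3) -> at (0,0): 0 [-], cum=0
Step 1: p0@(4,2) p1@(1,1) p2@(0,2) -> at (0,0): 0 [-], cum=0
Step 2: p0@(4,3) p1@ESC p2@ESC -> at (0,0): 0 [-], cum=0
Step 3: p0@ESC p1@ESC p2@ESC -> at (0,0): 0 [-], cum=0
Total visits = 0

Answer: 0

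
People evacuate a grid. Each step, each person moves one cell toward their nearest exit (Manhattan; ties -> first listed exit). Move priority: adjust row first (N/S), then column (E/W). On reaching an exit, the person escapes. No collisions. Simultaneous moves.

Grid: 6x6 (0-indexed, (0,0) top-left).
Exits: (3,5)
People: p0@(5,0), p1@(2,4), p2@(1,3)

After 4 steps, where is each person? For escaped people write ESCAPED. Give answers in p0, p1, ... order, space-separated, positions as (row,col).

Step 1: p0:(5,0)->(4,0) | p1:(2,4)->(3,4) | p2:(1,3)->(2,3)
Step 2: p0:(4,0)->(3,0) | p1:(3,4)->(3,5)->EXIT | p2:(2,3)->(3,3)
Step 3: p0:(3,0)->(3,1) | p1:escaped | p2:(3,3)->(3,4)
Step 4: p0:(3,1)->(3,2) | p1:escaped | p2:(3,4)->(3,5)->EXIT

(3,2) ESCAPED ESCAPED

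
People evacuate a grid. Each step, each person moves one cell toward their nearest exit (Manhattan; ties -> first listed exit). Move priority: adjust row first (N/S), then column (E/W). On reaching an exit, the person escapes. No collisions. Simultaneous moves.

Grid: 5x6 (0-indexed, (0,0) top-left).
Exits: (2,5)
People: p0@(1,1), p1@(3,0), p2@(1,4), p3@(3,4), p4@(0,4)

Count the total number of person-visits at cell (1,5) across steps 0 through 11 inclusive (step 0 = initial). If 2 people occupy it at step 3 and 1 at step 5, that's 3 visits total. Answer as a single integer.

Answer: 0

Derivation:
Step 0: p0@(1,1) p1@(3,0) p2@(1,4) p3@(3,4) p4@(0,4) -> at (1,5): 0 [-], cum=0
Step 1: p0@(2,1) p1@(2,0) p2@(2,4) p3@(2,4) p4@(1,4) -> at (1,5): 0 [-], cum=0
Step 2: p0@(2,2) p1@(2,1) p2@ESC p3@ESC p4@(2,4) -> at (1,5): 0 [-], cum=0
Step 3: p0@(2,3) p1@(2,2) p2@ESC p3@ESC p4@ESC -> at (1,5): 0 [-], cum=0
Step 4: p0@(2,4) p1@(2,3) p2@ESC p3@ESC p4@ESC -> at (1,5): 0 [-], cum=0
Step 5: p0@ESC p1@(2,4) p2@ESC p3@ESC p4@ESC -> at (1,5): 0 [-], cum=0
Step 6: p0@ESC p1@ESC p2@ESC p3@ESC p4@ESC -> at (1,5): 0 [-], cum=0
Total visits = 0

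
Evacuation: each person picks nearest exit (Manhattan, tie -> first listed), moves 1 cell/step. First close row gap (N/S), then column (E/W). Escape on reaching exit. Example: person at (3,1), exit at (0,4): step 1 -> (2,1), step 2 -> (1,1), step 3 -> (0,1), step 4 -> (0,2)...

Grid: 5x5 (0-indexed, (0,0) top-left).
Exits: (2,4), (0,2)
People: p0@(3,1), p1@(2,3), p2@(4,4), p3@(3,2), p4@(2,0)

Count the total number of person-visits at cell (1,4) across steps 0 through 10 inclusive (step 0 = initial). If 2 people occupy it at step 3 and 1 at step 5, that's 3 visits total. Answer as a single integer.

Step 0: p0@(3,1) p1@(2,3) p2@(4,4) p3@(3,2) p4@(2,0) -> at (1,4): 0 [-], cum=0
Step 1: p0@(2,1) p1@ESC p2@(3,4) p3@(2,2) p4@(2,1) -> at (1,4): 0 [-], cum=0
Step 2: p0@(2,2) p1@ESC p2@ESC p3@(2,3) p4@(2,2) -> at (1,4): 0 [-], cum=0
Step 3: p0@(2,3) p1@ESC p2@ESC p3@ESC p4@(2,3) -> at (1,4): 0 [-], cum=0
Step 4: p0@ESC p1@ESC p2@ESC p3@ESC p4@ESC -> at (1,4): 0 [-], cum=0
Total visits = 0

Answer: 0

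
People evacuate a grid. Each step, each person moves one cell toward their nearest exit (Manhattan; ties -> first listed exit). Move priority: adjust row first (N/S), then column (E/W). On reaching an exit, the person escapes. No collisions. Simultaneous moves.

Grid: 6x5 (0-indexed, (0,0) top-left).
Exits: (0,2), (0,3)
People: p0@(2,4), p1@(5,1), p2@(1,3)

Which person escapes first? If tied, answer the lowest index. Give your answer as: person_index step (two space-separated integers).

Answer: 2 1

Derivation:
Step 1: p0:(2,4)->(1,4) | p1:(5,1)->(4,1) | p2:(1,3)->(0,3)->EXIT
Step 2: p0:(1,4)->(0,4) | p1:(4,1)->(3,1) | p2:escaped
Step 3: p0:(0,4)->(0,3)->EXIT | p1:(3,1)->(2,1) | p2:escaped
Step 4: p0:escaped | p1:(2,1)->(1,1) | p2:escaped
Step 5: p0:escaped | p1:(1,1)->(0,1) | p2:escaped
Step 6: p0:escaped | p1:(0,1)->(0,2)->EXIT | p2:escaped
Exit steps: [3, 6, 1]
First to escape: p2 at step 1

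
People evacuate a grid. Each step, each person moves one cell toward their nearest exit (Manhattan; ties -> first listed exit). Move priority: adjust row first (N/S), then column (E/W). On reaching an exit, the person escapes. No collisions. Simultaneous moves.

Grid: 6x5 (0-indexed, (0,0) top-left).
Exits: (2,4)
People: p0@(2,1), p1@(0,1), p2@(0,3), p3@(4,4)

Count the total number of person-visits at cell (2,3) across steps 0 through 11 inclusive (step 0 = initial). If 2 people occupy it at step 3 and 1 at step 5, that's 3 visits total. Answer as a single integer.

Answer: 3

Derivation:
Step 0: p0@(2,1) p1@(0,1) p2@(0,3) p3@(4,4) -> at (2,3): 0 [-], cum=0
Step 1: p0@(2,2) p1@(1,1) p2@(1,3) p3@(3,4) -> at (2,3): 0 [-], cum=0
Step 2: p0@(2,3) p1@(2,1) p2@(2,3) p3@ESC -> at (2,3): 2 [p0,p2], cum=2
Step 3: p0@ESC p1@(2,2) p2@ESC p3@ESC -> at (2,3): 0 [-], cum=2
Step 4: p0@ESC p1@(2,3) p2@ESC p3@ESC -> at (2,3): 1 [p1], cum=3
Step 5: p0@ESC p1@ESC p2@ESC p3@ESC -> at (2,3): 0 [-], cum=3
Total visits = 3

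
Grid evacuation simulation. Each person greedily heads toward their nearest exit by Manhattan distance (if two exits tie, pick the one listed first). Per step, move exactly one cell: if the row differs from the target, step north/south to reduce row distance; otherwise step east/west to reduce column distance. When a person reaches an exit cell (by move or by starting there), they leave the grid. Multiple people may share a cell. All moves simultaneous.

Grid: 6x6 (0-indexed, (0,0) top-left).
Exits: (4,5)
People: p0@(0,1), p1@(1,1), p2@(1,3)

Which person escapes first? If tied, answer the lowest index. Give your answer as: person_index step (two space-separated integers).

Step 1: p0:(0,1)->(1,1) | p1:(1,1)->(2,1) | p2:(1,3)->(2,3)
Step 2: p0:(1,1)->(2,1) | p1:(2,1)->(3,1) | p2:(2,3)->(3,3)
Step 3: p0:(2,1)->(3,1) | p1:(3,1)->(4,1) | p2:(3,3)->(4,3)
Step 4: p0:(3,1)->(4,1) | p1:(4,1)->(4,2) | p2:(4,3)->(4,4)
Step 5: p0:(4,1)->(4,2) | p1:(4,2)->(4,3) | p2:(4,4)->(4,5)->EXIT
Step 6: p0:(4,2)->(4,3) | p1:(4,3)->(4,4) | p2:escaped
Step 7: p0:(4,3)->(4,4) | p1:(4,4)->(4,5)->EXIT | p2:escaped
Step 8: p0:(4,4)->(4,5)->EXIT | p1:escaped | p2:escaped
Exit steps: [8, 7, 5]
First to escape: p2 at step 5

Answer: 2 5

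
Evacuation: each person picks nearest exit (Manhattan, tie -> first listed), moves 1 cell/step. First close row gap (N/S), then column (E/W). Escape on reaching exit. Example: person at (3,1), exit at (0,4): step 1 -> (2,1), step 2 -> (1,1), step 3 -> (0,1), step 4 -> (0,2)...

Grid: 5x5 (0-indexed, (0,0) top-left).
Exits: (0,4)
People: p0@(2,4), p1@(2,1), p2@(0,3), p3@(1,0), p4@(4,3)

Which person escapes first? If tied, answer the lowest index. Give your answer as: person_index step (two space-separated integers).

Answer: 2 1

Derivation:
Step 1: p0:(2,4)->(1,4) | p1:(2,1)->(1,1) | p2:(0,3)->(0,4)->EXIT | p3:(1,0)->(0,0) | p4:(4,3)->(3,3)
Step 2: p0:(1,4)->(0,4)->EXIT | p1:(1,1)->(0,1) | p2:escaped | p3:(0,0)->(0,1) | p4:(3,3)->(2,3)
Step 3: p0:escaped | p1:(0,1)->(0,2) | p2:escaped | p3:(0,1)->(0,2) | p4:(2,3)->(1,3)
Step 4: p0:escaped | p1:(0,2)->(0,3) | p2:escaped | p3:(0,2)->(0,3) | p4:(1,3)->(0,3)
Step 5: p0:escaped | p1:(0,3)->(0,4)->EXIT | p2:escaped | p3:(0,3)->(0,4)->EXIT | p4:(0,3)->(0,4)->EXIT
Exit steps: [2, 5, 1, 5, 5]
First to escape: p2 at step 1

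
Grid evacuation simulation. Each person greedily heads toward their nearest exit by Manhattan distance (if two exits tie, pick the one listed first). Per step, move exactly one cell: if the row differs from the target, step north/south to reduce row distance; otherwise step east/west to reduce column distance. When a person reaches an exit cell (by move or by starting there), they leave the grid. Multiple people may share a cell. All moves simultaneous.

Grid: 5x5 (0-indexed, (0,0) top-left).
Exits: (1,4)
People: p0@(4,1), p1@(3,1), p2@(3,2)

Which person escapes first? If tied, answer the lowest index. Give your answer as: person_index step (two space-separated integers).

Step 1: p0:(4,1)->(3,1) | p1:(3,1)->(2,1) | p2:(3,2)->(2,2)
Step 2: p0:(3,1)->(2,1) | p1:(2,1)->(1,1) | p2:(2,2)->(1,2)
Step 3: p0:(2,1)->(1,1) | p1:(1,1)->(1,2) | p2:(1,2)->(1,3)
Step 4: p0:(1,1)->(1,2) | p1:(1,2)->(1,3) | p2:(1,3)->(1,4)->EXIT
Step 5: p0:(1,2)->(1,3) | p1:(1,3)->(1,4)->EXIT | p2:escaped
Step 6: p0:(1,3)->(1,4)->EXIT | p1:escaped | p2:escaped
Exit steps: [6, 5, 4]
First to escape: p2 at step 4

Answer: 2 4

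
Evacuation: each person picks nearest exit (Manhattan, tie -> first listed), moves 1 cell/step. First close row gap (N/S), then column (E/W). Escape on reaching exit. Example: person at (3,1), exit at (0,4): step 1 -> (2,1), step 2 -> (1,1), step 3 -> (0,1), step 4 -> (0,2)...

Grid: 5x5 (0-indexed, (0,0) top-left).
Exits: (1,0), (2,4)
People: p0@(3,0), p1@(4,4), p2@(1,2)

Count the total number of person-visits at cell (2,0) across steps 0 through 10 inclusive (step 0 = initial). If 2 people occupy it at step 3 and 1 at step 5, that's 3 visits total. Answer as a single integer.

Answer: 1

Derivation:
Step 0: p0@(3,0) p1@(4,4) p2@(1,2) -> at (2,0): 0 [-], cum=0
Step 1: p0@(2,0) p1@(3,4) p2@(1,1) -> at (2,0): 1 [p0], cum=1
Step 2: p0@ESC p1@ESC p2@ESC -> at (2,0): 0 [-], cum=1
Total visits = 1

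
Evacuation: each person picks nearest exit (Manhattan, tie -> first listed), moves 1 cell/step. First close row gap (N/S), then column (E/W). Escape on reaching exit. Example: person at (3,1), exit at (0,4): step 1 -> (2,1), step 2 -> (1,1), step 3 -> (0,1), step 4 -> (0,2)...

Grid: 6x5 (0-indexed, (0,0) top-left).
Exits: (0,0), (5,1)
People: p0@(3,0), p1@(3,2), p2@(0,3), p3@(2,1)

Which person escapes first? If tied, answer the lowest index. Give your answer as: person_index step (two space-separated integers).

Answer: 0 3

Derivation:
Step 1: p0:(3,0)->(2,0) | p1:(3,2)->(4,2) | p2:(0,3)->(0,2) | p3:(2,1)->(1,1)
Step 2: p0:(2,0)->(1,0) | p1:(4,2)->(5,2) | p2:(0,2)->(0,1) | p3:(1,1)->(0,1)
Step 3: p0:(1,0)->(0,0)->EXIT | p1:(5,2)->(5,1)->EXIT | p2:(0,1)->(0,0)->EXIT | p3:(0,1)->(0,0)->EXIT
Exit steps: [3, 3, 3, 3]
First to escape: p0 at step 3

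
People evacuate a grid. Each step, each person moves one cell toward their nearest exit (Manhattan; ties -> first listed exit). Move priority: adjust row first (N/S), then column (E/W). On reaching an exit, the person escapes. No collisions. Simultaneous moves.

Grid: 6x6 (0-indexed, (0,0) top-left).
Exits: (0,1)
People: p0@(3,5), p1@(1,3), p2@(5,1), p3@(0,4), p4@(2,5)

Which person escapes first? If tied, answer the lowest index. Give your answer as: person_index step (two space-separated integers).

Answer: 1 3

Derivation:
Step 1: p0:(3,5)->(2,5) | p1:(1,3)->(0,3) | p2:(5,1)->(4,1) | p3:(0,4)->(0,3) | p4:(2,5)->(1,5)
Step 2: p0:(2,5)->(1,5) | p1:(0,3)->(0,2) | p2:(4,1)->(3,1) | p3:(0,3)->(0,2) | p4:(1,5)->(0,5)
Step 3: p0:(1,5)->(0,5) | p1:(0,2)->(0,1)->EXIT | p2:(3,1)->(2,1) | p3:(0,2)->(0,1)->EXIT | p4:(0,5)->(0,4)
Step 4: p0:(0,5)->(0,4) | p1:escaped | p2:(2,1)->(1,1) | p3:escaped | p4:(0,4)->(0,3)
Step 5: p0:(0,4)->(0,3) | p1:escaped | p2:(1,1)->(0,1)->EXIT | p3:escaped | p4:(0,3)->(0,2)
Step 6: p0:(0,3)->(0,2) | p1:escaped | p2:escaped | p3:escaped | p4:(0,2)->(0,1)->EXIT
Step 7: p0:(0,2)->(0,1)->EXIT | p1:escaped | p2:escaped | p3:escaped | p4:escaped
Exit steps: [7, 3, 5, 3, 6]
First to escape: p1 at step 3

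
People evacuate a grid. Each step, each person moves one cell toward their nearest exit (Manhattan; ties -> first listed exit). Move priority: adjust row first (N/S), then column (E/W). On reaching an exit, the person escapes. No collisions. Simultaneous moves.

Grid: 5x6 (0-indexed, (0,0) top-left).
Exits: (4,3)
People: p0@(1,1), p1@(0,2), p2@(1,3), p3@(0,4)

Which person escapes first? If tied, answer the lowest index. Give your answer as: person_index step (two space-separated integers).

Step 1: p0:(1,1)->(2,1) | p1:(0,2)->(1,2) | p2:(1,3)->(2,3) | p3:(0,4)->(1,4)
Step 2: p0:(2,1)->(3,1) | p1:(1,2)->(2,2) | p2:(2,3)->(3,3) | p3:(1,4)->(2,4)
Step 3: p0:(3,1)->(4,1) | p1:(2,2)->(3,2) | p2:(3,3)->(4,3)->EXIT | p3:(2,4)->(3,4)
Step 4: p0:(4,1)->(4,2) | p1:(3,2)->(4,2) | p2:escaped | p3:(3,4)->(4,4)
Step 5: p0:(4,2)->(4,3)->EXIT | p1:(4,2)->(4,3)->EXIT | p2:escaped | p3:(4,4)->(4,3)->EXIT
Exit steps: [5, 5, 3, 5]
First to escape: p2 at step 3

Answer: 2 3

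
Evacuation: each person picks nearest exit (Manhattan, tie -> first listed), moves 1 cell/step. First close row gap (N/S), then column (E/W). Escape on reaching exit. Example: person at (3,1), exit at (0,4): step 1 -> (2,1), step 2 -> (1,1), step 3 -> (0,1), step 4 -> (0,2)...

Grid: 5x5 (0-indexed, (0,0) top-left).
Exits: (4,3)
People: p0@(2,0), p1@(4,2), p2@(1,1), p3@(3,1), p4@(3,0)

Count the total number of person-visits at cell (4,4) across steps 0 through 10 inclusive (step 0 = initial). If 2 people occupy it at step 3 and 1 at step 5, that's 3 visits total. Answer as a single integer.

Answer: 0

Derivation:
Step 0: p0@(2,0) p1@(4,2) p2@(1,1) p3@(3,1) p4@(3,0) -> at (4,4): 0 [-], cum=0
Step 1: p0@(3,0) p1@ESC p2@(2,1) p3@(4,1) p4@(4,0) -> at (4,4): 0 [-], cum=0
Step 2: p0@(4,0) p1@ESC p2@(3,1) p3@(4,2) p4@(4,1) -> at (4,4): 0 [-], cum=0
Step 3: p0@(4,1) p1@ESC p2@(4,1) p3@ESC p4@(4,2) -> at (4,4): 0 [-], cum=0
Step 4: p0@(4,2) p1@ESC p2@(4,2) p3@ESC p4@ESC -> at (4,4): 0 [-], cum=0
Step 5: p0@ESC p1@ESC p2@ESC p3@ESC p4@ESC -> at (4,4): 0 [-], cum=0
Total visits = 0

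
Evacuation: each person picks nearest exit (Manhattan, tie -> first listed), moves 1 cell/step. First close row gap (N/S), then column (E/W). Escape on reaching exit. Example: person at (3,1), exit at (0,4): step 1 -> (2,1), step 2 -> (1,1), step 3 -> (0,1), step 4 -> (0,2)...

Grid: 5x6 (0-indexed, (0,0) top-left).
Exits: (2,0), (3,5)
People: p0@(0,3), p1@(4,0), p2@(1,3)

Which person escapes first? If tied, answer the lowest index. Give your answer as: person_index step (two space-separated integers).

Step 1: p0:(0,3)->(1,3) | p1:(4,0)->(3,0) | p2:(1,3)->(2,3)
Step 2: p0:(1,3)->(2,3) | p1:(3,0)->(2,0)->EXIT | p2:(2,3)->(2,2)
Step 3: p0:(2,3)->(2,2) | p1:escaped | p2:(2,2)->(2,1)
Step 4: p0:(2,2)->(2,1) | p1:escaped | p2:(2,1)->(2,0)->EXIT
Step 5: p0:(2,1)->(2,0)->EXIT | p1:escaped | p2:escaped
Exit steps: [5, 2, 4]
First to escape: p1 at step 2

Answer: 1 2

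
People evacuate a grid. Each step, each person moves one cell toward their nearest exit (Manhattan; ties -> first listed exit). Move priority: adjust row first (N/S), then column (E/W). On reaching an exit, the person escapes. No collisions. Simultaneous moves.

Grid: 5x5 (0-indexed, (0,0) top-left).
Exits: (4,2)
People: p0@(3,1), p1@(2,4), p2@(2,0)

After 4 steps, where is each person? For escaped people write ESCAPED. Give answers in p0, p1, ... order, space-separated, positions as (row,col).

Step 1: p0:(3,1)->(4,1) | p1:(2,4)->(3,4) | p2:(2,0)->(3,0)
Step 2: p0:(4,1)->(4,2)->EXIT | p1:(3,4)->(4,4) | p2:(3,0)->(4,0)
Step 3: p0:escaped | p1:(4,4)->(4,3) | p2:(4,0)->(4,1)
Step 4: p0:escaped | p1:(4,3)->(4,2)->EXIT | p2:(4,1)->(4,2)->EXIT

ESCAPED ESCAPED ESCAPED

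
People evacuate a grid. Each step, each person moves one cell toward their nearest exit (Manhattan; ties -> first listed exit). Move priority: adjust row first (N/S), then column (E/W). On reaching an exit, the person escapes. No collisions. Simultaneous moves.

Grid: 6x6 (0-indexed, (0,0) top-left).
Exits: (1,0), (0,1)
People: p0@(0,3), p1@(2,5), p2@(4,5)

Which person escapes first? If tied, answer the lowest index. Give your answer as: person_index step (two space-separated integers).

Answer: 0 2

Derivation:
Step 1: p0:(0,3)->(0,2) | p1:(2,5)->(1,5) | p2:(4,5)->(3,5)
Step 2: p0:(0,2)->(0,1)->EXIT | p1:(1,5)->(1,4) | p2:(3,5)->(2,5)
Step 3: p0:escaped | p1:(1,4)->(1,3) | p2:(2,5)->(1,5)
Step 4: p0:escaped | p1:(1,3)->(1,2) | p2:(1,5)->(1,4)
Step 5: p0:escaped | p1:(1,2)->(1,1) | p2:(1,4)->(1,3)
Step 6: p0:escaped | p1:(1,1)->(1,0)->EXIT | p2:(1,3)->(1,2)
Step 7: p0:escaped | p1:escaped | p2:(1,2)->(1,1)
Step 8: p0:escaped | p1:escaped | p2:(1,1)->(1,0)->EXIT
Exit steps: [2, 6, 8]
First to escape: p0 at step 2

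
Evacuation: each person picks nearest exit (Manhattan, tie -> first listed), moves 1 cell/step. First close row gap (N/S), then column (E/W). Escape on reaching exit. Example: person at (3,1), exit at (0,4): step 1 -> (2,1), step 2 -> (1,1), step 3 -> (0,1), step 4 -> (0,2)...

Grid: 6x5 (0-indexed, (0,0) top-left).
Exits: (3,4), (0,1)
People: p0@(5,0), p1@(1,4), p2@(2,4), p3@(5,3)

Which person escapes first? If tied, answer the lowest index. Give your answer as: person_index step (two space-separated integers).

Step 1: p0:(5,0)->(4,0) | p1:(1,4)->(2,4) | p2:(2,4)->(3,4)->EXIT | p3:(5,3)->(4,3)
Step 2: p0:(4,0)->(3,0) | p1:(2,4)->(3,4)->EXIT | p2:escaped | p3:(4,3)->(3,3)
Step 3: p0:(3,0)->(3,1) | p1:escaped | p2:escaped | p3:(3,3)->(3,4)->EXIT
Step 4: p0:(3,1)->(3,2) | p1:escaped | p2:escaped | p3:escaped
Step 5: p0:(3,2)->(3,3) | p1:escaped | p2:escaped | p3:escaped
Step 6: p0:(3,3)->(3,4)->EXIT | p1:escaped | p2:escaped | p3:escaped
Exit steps: [6, 2, 1, 3]
First to escape: p2 at step 1

Answer: 2 1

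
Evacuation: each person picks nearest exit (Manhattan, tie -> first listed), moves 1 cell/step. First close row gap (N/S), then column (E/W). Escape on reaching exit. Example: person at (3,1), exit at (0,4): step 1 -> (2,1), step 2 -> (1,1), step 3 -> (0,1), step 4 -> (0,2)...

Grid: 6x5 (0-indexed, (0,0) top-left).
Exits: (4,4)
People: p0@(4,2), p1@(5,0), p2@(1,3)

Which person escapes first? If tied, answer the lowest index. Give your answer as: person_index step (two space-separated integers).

Step 1: p0:(4,2)->(4,3) | p1:(5,0)->(4,0) | p2:(1,3)->(2,3)
Step 2: p0:(4,3)->(4,4)->EXIT | p1:(4,0)->(4,1) | p2:(2,3)->(3,3)
Step 3: p0:escaped | p1:(4,1)->(4,2) | p2:(3,3)->(4,3)
Step 4: p0:escaped | p1:(4,2)->(4,3) | p2:(4,3)->(4,4)->EXIT
Step 5: p0:escaped | p1:(4,3)->(4,4)->EXIT | p2:escaped
Exit steps: [2, 5, 4]
First to escape: p0 at step 2

Answer: 0 2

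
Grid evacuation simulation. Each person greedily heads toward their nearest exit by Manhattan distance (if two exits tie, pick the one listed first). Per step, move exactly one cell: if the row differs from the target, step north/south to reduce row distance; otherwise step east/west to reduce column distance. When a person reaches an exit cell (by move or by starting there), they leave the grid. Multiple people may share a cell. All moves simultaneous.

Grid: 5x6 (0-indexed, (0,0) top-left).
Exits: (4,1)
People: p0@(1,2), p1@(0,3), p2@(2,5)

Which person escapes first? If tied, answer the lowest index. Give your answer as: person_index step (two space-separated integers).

Answer: 0 4

Derivation:
Step 1: p0:(1,2)->(2,2) | p1:(0,3)->(1,3) | p2:(2,5)->(3,5)
Step 2: p0:(2,2)->(3,2) | p1:(1,3)->(2,3) | p2:(3,5)->(4,5)
Step 3: p0:(3,2)->(4,2) | p1:(2,3)->(3,3) | p2:(4,5)->(4,4)
Step 4: p0:(4,2)->(4,1)->EXIT | p1:(3,3)->(4,3) | p2:(4,4)->(4,3)
Step 5: p0:escaped | p1:(4,3)->(4,2) | p2:(4,3)->(4,2)
Step 6: p0:escaped | p1:(4,2)->(4,1)->EXIT | p2:(4,2)->(4,1)->EXIT
Exit steps: [4, 6, 6]
First to escape: p0 at step 4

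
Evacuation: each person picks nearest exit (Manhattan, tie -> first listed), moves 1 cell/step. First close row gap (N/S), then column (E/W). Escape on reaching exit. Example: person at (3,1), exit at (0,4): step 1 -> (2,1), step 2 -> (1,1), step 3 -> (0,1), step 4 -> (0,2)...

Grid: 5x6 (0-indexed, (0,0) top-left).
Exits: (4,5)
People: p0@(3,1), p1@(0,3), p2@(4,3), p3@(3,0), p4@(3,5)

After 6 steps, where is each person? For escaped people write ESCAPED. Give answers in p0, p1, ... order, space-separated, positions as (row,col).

Step 1: p0:(3,1)->(4,1) | p1:(0,3)->(1,3) | p2:(4,3)->(4,4) | p3:(3,0)->(4,0) | p4:(3,5)->(4,5)->EXIT
Step 2: p0:(4,1)->(4,2) | p1:(1,3)->(2,3) | p2:(4,4)->(4,5)->EXIT | p3:(4,0)->(4,1) | p4:escaped
Step 3: p0:(4,2)->(4,3) | p1:(2,3)->(3,3) | p2:escaped | p3:(4,1)->(4,2) | p4:escaped
Step 4: p0:(4,3)->(4,4) | p1:(3,3)->(4,3) | p2:escaped | p3:(4,2)->(4,3) | p4:escaped
Step 5: p0:(4,4)->(4,5)->EXIT | p1:(4,3)->(4,4) | p2:escaped | p3:(4,3)->(4,4) | p4:escaped
Step 6: p0:escaped | p1:(4,4)->(4,5)->EXIT | p2:escaped | p3:(4,4)->(4,5)->EXIT | p4:escaped

ESCAPED ESCAPED ESCAPED ESCAPED ESCAPED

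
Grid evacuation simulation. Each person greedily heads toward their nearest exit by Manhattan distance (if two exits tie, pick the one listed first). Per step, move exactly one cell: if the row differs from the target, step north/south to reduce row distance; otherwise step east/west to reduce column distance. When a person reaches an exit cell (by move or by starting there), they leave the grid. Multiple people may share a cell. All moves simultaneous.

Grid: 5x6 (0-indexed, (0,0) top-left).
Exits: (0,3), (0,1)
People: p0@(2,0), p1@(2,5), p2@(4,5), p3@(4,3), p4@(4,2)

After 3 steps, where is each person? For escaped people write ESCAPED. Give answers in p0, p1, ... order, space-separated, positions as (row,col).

Step 1: p0:(2,0)->(1,0) | p1:(2,5)->(1,5) | p2:(4,5)->(3,5) | p3:(4,3)->(3,3) | p4:(4,2)->(3,2)
Step 2: p0:(1,0)->(0,0) | p1:(1,5)->(0,5) | p2:(3,5)->(2,5) | p3:(3,3)->(2,3) | p4:(3,2)->(2,2)
Step 3: p0:(0,0)->(0,1)->EXIT | p1:(0,5)->(0,4) | p2:(2,5)->(1,5) | p3:(2,3)->(1,3) | p4:(2,2)->(1,2)

ESCAPED (0,4) (1,5) (1,3) (1,2)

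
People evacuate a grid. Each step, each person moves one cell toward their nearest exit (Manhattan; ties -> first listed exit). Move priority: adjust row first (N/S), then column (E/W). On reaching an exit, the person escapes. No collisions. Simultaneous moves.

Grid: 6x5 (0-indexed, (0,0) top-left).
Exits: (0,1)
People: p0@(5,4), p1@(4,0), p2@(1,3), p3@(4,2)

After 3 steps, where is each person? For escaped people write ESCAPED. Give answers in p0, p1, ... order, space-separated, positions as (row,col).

Step 1: p0:(5,4)->(4,4) | p1:(4,0)->(3,0) | p2:(1,3)->(0,3) | p3:(4,2)->(3,2)
Step 2: p0:(4,4)->(3,4) | p1:(3,0)->(2,0) | p2:(0,3)->(0,2) | p3:(3,2)->(2,2)
Step 3: p0:(3,4)->(2,4) | p1:(2,0)->(1,0) | p2:(0,2)->(0,1)->EXIT | p3:(2,2)->(1,2)

(2,4) (1,0) ESCAPED (1,2)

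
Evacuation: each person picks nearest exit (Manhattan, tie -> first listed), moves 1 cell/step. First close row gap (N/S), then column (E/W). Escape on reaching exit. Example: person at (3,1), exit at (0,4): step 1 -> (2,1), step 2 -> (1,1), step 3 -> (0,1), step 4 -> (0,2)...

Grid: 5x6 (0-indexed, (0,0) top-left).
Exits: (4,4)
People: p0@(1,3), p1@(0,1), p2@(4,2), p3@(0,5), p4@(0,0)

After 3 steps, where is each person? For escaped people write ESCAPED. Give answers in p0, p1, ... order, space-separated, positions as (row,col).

Step 1: p0:(1,3)->(2,3) | p1:(0,1)->(1,1) | p2:(4,2)->(4,3) | p3:(0,5)->(1,5) | p4:(0,0)->(1,0)
Step 2: p0:(2,3)->(3,3) | p1:(1,1)->(2,1) | p2:(4,3)->(4,4)->EXIT | p3:(1,5)->(2,5) | p4:(1,0)->(2,0)
Step 3: p0:(3,3)->(4,3) | p1:(2,1)->(3,1) | p2:escaped | p3:(2,5)->(3,5) | p4:(2,0)->(3,0)

(4,3) (3,1) ESCAPED (3,5) (3,0)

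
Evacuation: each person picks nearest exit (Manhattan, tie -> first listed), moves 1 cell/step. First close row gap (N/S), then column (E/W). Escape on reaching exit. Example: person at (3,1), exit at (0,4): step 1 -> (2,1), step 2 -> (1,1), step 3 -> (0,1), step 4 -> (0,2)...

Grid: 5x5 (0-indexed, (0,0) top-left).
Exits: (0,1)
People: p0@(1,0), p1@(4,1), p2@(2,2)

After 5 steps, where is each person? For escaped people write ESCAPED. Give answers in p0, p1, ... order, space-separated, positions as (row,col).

Step 1: p0:(1,0)->(0,0) | p1:(4,1)->(3,1) | p2:(2,2)->(1,2)
Step 2: p0:(0,0)->(0,1)->EXIT | p1:(3,1)->(2,1) | p2:(1,2)->(0,2)
Step 3: p0:escaped | p1:(2,1)->(1,1) | p2:(0,2)->(0,1)->EXIT
Step 4: p0:escaped | p1:(1,1)->(0,1)->EXIT | p2:escaped

ESCAPED ESCAPED ESCAPED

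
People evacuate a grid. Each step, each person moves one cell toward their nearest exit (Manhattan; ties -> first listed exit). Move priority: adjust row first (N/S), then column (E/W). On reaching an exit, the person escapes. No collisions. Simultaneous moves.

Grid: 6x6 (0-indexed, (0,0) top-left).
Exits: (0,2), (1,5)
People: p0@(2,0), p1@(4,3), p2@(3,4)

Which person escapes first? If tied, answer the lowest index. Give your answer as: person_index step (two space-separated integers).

Step 1: p0:(2,0)->(1,0) | p1:(4,3)->(3,3) | p2:(3,4)->(2,4)
Step 2: p0:(1,0)->(0,0) | p1:(3,3)->(2,3) | p2:(2,4)->(1,4)
Step 3: p0:(0,0)->(0,1) | p1:(2,3)->(1,3) | p2:(1,4)->(1,5)->EXIT
Step 4: p0:(0,1)->(0,2)->EXIT | p1:(1,3)->(0,3) | p2:escaped
Step 5: p0:escaped | p1:(0,3)->(0,2)->EXIT | p2:escaped
Exit steps: [4, 5, 3]
First to escape: p2 at step 3

Answer: 2 3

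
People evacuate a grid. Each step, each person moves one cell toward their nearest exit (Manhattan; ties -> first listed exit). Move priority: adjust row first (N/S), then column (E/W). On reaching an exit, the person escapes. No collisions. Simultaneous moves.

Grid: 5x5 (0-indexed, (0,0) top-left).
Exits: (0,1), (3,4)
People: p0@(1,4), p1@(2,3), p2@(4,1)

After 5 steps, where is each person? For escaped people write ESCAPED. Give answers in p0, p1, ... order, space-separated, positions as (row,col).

Step 1: p0:(1,4)->(2,4) | p1:(2,3)->(3,3) | p2:(4,1)->(3,1)
Step 2: p0:(2,4)->(3,4)->EXIT | p1:(3,3)->(3,4)->EXIT | p2:(3,1)->(2,1)
Step 3: p0:escaped | p1:escaped | p2:(2,1)->(1,1)
Step 4: p0:escaped | p1:escaped | p2:(1,1)->(0,1)->EXIT

ESCAPED ESCAPED ESCAPED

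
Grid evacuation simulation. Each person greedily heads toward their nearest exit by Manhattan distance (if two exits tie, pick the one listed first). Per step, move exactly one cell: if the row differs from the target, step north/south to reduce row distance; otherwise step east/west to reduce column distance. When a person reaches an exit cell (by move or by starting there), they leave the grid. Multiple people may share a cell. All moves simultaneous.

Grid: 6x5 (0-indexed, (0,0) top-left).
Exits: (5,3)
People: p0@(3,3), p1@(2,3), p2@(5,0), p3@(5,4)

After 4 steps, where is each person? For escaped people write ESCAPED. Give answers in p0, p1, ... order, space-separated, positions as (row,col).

Step 1: p0:(3,3)->(4,3) | p1:(2,3)->(3,3) | p2:(5,0)->(5,1) | p3:(5,4)->(5,3)->EXIT
Step 2: p0:(4,3)->(5,3)->EXIT | p1:(3,3)->(4,3) | p2:(5,1)->(5,2) | p3:escaped
Step 3: p0:escaped | p1:(4,3)->(5,3)->EXIT | p2:(5,2)->(5,3)->EXIT | p3:escaped

ESCAPED ESCAPED ESCAPED ESCAPED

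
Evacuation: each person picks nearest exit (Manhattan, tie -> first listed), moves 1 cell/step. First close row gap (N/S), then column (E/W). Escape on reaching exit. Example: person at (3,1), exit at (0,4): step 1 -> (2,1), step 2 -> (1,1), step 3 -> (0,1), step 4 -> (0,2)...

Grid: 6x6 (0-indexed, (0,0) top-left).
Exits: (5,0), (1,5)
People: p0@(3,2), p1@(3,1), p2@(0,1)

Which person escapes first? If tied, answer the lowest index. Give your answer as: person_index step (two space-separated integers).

Step 1: p0:(3,2)->(4,2) | p1:(3,1)->(4,1) | p2:(0,1)->(1,1)
Step 2: p0:(4,2)->(5,2) | p1:(4,1)->(5,1) | p2:(1,1)->(1,2)
Step 3: p0:(5,2)->(5,1) | p1:(5,1)->(5,0)->EXIT | p2:(1,2)->(1,3)
Step 4: p0:(5,1)->(5,0)->EXIT | p1:escaped | p2:(1,3)->(1,4)
Step 5: p0:escaped | p1:escaped | p2:(1,4)->(1,5)->EXIT
Exit steps: [4, 3, 5]
First to escape: p1 at step 3

Answer: 1 3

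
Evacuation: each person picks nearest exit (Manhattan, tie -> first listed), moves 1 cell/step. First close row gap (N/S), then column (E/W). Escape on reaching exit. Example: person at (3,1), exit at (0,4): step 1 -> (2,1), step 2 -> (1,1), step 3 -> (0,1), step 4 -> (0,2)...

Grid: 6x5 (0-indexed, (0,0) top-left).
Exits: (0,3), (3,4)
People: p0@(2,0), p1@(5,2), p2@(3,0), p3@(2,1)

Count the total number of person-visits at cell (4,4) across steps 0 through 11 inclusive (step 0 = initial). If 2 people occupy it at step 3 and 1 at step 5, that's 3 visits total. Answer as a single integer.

Answer: 0

Derivation:
Step 0: p0@(2,0) p1@(5,2) p2@(3,0) p3@(2,1) -> at (4,4): 0 [-], cum=0
Step 1: p0@(1,0) p1@(4,2) p2@(3,1) p3@(1,1) -> at (4,4): 0 [-], cum=0
Step 2: p0@(0,0) p1@(3,2) p2@(3,2) p3@(0,1) -> at (4,4): 0 [-], cum=0
Step 3: p0@(0,1) p1@(3,3) p2@(3,3) p3@(0,2) -> at (4,4): 0 [-], cum=0
Step 4: p0@(0,2) p1@ESC p2@ESC p3@ESC -> at (4,4): 0 [-], cum=0
Step 5: p0@ESC p1@ESC p2@ESC p3@ESC -> at (4,4): 0 [-], cum=0
Total visits = 0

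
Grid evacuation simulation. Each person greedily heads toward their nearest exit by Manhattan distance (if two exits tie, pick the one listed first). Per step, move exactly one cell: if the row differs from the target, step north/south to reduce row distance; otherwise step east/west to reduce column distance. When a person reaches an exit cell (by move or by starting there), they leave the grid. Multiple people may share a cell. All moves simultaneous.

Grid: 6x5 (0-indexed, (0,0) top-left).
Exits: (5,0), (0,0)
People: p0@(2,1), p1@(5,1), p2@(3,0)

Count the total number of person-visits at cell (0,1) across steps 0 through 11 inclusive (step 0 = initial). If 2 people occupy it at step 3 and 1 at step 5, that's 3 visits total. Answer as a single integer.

Step 0: p0@(2,1) p1@(5,1) p2@(3,0) -> at (0,1): 0 [-], cum=0
Step 1: p0@(1,1) p1@ESC p2@(4,0) -> at (0,1): 0 [-], cum=0
Step 2: p0@(0,1) p1@ESC p2@ESC -> at (0,1): 1 [p0], cum=1
Step 3: p0@ESC p1@ESC p2@ESC -> at (0,1): 0 [-], cum=1
Total visits = 1

Answer: 1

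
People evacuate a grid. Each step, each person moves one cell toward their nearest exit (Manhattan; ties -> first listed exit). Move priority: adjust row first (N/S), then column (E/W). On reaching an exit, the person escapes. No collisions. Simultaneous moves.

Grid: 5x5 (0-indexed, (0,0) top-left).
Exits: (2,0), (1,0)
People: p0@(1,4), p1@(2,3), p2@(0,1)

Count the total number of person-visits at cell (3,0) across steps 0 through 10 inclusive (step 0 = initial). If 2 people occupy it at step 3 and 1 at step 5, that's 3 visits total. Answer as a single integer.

Answer: 0

Derivation:
Step 0: p0@(1,4) p1@(2,3) p2@(0,1) -> at (3,0): 0 [-], cum=0
Step 1: p0@(1,3) p1@(2,2) p2@(1,1) -> at (3,0): 0 [-], cum=0
Step 2: p0@(1,2) p1@(2,1) p2@ESC -> at (3,0): 0 [-], cum=0
Step 3: p0@(1,1) p1@ESC p2@ESC -> at (3,0): 0 [-], cum=0
Step 4: p0@ESC p1@ESC p2@ESC -> at (3,0): 0 [-], cum=0
Total visits = 0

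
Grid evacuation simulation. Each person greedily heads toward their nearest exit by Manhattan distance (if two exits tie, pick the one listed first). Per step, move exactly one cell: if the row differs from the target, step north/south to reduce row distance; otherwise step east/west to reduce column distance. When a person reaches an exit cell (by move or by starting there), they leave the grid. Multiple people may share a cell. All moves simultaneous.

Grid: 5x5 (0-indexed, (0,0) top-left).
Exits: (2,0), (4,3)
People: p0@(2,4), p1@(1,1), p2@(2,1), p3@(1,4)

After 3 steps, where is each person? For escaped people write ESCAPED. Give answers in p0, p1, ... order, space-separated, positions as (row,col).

Step 1: p0:(2,4)->(3,4) | p1:(1,1)->(2,1) | p2:(2,1)->(2,0)->EXIT | p3:(1,4)->(2,4)
Step 2: p0:(3,4)->(4,4) | p1:(2,1)->(2,0)->EXIT | p2:escaped | p3:(2,4)->(3,4)
Step 3: p0:(4,4)->(4,3)->EXIT | p1:escaped | p2:escaped | p3:(3,4)->(4,4)

ESCAPED ESCAPED ESCAPED (4,4)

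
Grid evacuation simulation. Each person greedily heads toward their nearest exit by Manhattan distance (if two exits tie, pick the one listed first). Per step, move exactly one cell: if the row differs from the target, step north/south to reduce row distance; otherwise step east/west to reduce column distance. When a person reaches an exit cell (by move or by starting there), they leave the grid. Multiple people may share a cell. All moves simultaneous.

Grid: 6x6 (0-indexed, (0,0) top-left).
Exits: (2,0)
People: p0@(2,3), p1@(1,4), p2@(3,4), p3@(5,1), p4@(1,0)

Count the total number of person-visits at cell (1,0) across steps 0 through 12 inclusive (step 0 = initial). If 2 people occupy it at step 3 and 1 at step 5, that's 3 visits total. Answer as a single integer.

Step 0: p0@(2,3) p1@(1,4) p2@(3,4) p3@(5,1) p4@(1,0) -> at (1,0): 1 [p4], cum=1
Step 1: p0@(2,2) p1@(2,4) p2@(2,4) p3@(4,1) p4@ESC -> at (1,0): 0 [-], cum=1
Step 2: p0@(2,1) p1@(2,3) p2@(2,3) p3@(3,1) p4@ESC -> at (1,0): 0 [-], cum=1
Step 3: p0@ESC p1@(2,2) p2@(2,2) p3@(2,1) p4@ESC -> at (1,0): 0 [-], cum=1
Step 4: p0@ESC p1@(2,1) p2@(2,1) p3@ESC p4@ESC -> at (1,0): 0 [-], cum=1
Step 5: p0@ESC p1@ESC p2@ESC p3@ESC p4@ESC -> at (1,0): 0 [-], cum=1
Total visits = 1

Answer: 1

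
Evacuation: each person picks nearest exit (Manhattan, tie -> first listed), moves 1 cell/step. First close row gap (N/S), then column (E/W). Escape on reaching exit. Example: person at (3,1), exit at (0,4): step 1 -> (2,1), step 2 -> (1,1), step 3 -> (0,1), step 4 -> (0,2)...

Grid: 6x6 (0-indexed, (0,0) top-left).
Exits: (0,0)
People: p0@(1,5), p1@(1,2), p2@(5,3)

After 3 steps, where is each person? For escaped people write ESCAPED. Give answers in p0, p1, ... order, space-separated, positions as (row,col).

Step 1: p0:(1,5)->(0,5) | p1:(1,2)->(0,2) | p2:(5,3)->(4,3)
Step 2: p0:(0,5)->(0,4) | p1:(0,2)->(0,1) | p2:(4,3)->(3,3)
Step 3: p0:(0,4)->(0,3) | p1:(0,1)->(0,0)->EXIT | p2:(3,3)->(2,3)

(0,3) ESCAPED (2,3)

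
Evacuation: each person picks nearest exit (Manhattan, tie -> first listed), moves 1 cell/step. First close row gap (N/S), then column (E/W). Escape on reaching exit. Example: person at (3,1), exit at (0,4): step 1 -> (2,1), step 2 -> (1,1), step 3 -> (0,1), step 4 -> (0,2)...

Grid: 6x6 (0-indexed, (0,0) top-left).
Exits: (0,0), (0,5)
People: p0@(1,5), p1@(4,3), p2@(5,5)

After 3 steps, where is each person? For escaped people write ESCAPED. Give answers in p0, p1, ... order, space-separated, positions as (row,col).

Step 1: p0:(1,5)->(0,5)->EXIT | p1:(4,3)->(3,3) | p2:(5,5)->(4,5)
Step 2: p0:escaped | p1:(3,3)->(2,3) | p2:(4,5)->(3,5)
Step 3: p0:escaped | p1:(2,3)->(1,3) | p2:(3,5)->(2,5)

ESCAPED (1,3) (2,5)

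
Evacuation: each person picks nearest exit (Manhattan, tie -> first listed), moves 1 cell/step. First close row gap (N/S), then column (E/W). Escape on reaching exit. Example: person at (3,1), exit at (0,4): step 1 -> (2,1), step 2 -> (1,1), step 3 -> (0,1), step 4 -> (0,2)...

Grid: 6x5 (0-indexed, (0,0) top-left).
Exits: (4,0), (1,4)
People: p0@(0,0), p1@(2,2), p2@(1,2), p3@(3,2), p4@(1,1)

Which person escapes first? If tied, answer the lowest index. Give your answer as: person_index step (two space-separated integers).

Step 1: p0:(0,0)->(1,0) | p1:(2,2)->(1,2) | p2:(1,2)->(1,3) | p3:(3,2)->(4,2) | p4:(1,1)->(1,2)
Step 2: p0:(1,0)->(2,0) | p1:(1,2)->(1,3) | p2:(1,3)->(1,4)->EXIT | p3:(4,2)->(4,1) | p4:(1,2)->(1,3)
Step 3: p0:(2,0)->(3,0) | p1:(1,3)->(1,4)->EXIT | p2:escaped | p3:(4,1)->(4,0)->EXIT | p4:(1,3)->(1,4)->EXIT
Step 4: p0:(3,0)->(4,0)->EXIT | p1:escaped | p2:escaped | p3:escaped | p4:escaped
Exit steps: [4, 3, 2, 3, 3]
First to escape: p2 at step 2

Answer: 2 2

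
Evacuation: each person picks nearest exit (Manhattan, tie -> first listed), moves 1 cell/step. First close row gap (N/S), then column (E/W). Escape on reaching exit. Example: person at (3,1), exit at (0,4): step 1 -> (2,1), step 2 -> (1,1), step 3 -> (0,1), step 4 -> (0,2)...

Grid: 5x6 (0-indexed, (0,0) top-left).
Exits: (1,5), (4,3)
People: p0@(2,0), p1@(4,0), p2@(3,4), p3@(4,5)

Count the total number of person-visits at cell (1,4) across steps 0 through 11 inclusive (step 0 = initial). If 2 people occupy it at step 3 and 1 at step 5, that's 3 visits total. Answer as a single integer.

Step 0: p0@(2,0) p1@(4,0) p2@(3,4) p3@(4,5) -> at (1,4): 0 [-], cum=0
Step 1: p0@(3,0) p1@(4,1) p2@(4,4) p3@(4,4) -> at (1,4): 0 [-], cum=0
Step 2: p0@(4,0) p1@(4,2) p2@ESC p3@ESC -> at (1,4): 0 [-], cum=0
Step 3: p0@(4,1) p1@ESC p2@ESC p3@ESC -> at (1,4): 0 [-], cum=0
Step 4: p0@(4,2) p1@ESC p2@ESC p3@ESC -> at (1,4): 0 [-], cum=0
Step 5: p0@ESC p1@ESC p2@ESC p3@ESC -> at (1,4): 0 [-], cum=0
Total visits = 0

Answer: 0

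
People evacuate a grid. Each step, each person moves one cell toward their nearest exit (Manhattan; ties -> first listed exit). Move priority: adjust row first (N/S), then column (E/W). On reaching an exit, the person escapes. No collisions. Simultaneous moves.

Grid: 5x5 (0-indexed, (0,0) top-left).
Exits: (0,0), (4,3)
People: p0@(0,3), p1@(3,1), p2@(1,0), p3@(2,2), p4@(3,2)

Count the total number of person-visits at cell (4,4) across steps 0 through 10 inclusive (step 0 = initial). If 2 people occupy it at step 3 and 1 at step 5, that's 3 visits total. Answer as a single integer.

Answer: 0

Derivation:
Step 0: p0@(0,3) p1@(3,1) p2@(1,0) p3@(2,2) p4@(3,2) -> at (4,4): 0 [-], cum=0
Step 1: p0@(0,2) p1@(4,1) p2@ESC p3@(3,2) p4@(4,2) -> at (4,4): 0 [-], cum=0
Step 2: p0@(0,1) p1@(4,2) p2@ESC p3@(4,2) p4@ESC -> at (4,4): 0 [-], cum=0
Step 3: p0@ESC p1@ESC p2@ESC p3@ESC p4@ESC -> at (4,4): 0 [-], cum=0
Total visits = 0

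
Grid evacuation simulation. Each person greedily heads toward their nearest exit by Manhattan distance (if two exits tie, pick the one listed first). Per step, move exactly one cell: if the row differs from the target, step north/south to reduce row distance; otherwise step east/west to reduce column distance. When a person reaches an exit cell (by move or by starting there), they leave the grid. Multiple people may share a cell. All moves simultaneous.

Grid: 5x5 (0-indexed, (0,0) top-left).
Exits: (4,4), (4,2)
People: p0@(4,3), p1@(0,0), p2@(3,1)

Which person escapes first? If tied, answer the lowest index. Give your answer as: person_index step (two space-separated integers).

Step 1: p0:(4,3)->(4,4)->EXIT | p1:(0,0)->(1,0) | p2:(3,1)->(4,1)
Step 2: p0:escaped | p1:(1,0)->(2,0) | p2:(4,1)->(4,2)->EXIT
Step 3: p0:escaped | p1:(2,0)->(3,0) | p2:escaped
Step 4: p0:escaped | p1:(3,0)->(4,0) | p2:escaped
Step 5: p0:escaped | p1:(4,0)->(4,1) | p2:escaped
Step 6: p0:escaped | p1:(4,1)->(4,2)->EXIT | p2:escaped
Exit steps: [1, 6, 2]
First to escape: p0 at step 1

Answer: 0 1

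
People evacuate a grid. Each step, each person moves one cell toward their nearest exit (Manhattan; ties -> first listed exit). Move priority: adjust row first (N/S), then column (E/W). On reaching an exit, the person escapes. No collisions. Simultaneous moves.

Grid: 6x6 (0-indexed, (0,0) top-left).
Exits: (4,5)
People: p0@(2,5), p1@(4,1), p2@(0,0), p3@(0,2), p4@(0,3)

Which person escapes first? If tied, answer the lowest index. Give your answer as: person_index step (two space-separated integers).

Step 1: p0:(2,5)->(3,5) | p1:(4,1)->(4,2) | p2:(0,0)->(1,0) | p3:(0,2)->(1,2) | p4:(0,3)->(1,3)
Step 2: p0:(3,5)->(4,5)->EXIT | p1:(4,2)->(4,3) | p2:(1,0)->(2,0) | p3:(1,2)->(2,2) | p4:(1,3)->(2,3)
Step 3: p0:escaped | p1:(4,3)->(4,4) | p2:(2,0)->(3,0) | p3:(2,2)->(3,2) | p4:(2,3)->(3,3)
Step 4: p0:escaped | p1:(4,4)->(4,5)->EXIT | p2:(3,0)->(4,0) | p3:(3,2)->(4,2) | p4:(3,3)->(4,3)
Step 5: p0:escaped | p1:escaped | p2:(4,0)->(4,1) | p3:(4,2)->(4,3) | p4:(4,3)->(4,4)
Step 6: p0:escaped | p1:escaped | p2:(4,1)->(4,2) | p3:(4,3)->(4,4) | p4:(4,4)->(4,5)->EXIT
Step 7: p0:escaped | p1:escaped | p2:(4,2)->(4,3) | p3:(4,4)->(4,5)->EXIT | p4:escaped
Step 8: p0:escaped | p1:escaped | p2:(4,3)->(4,4) | p3:escaped | p4:escaped
Step 9: p0:escaped | p1:escaped | p2:(4,4)->(4,5)->EXIT | p3:escaped | p4:escaped
Exit steps: [2, 4, 9, 7, 6]
First to escape: p0 at step 2

Answer: 0 2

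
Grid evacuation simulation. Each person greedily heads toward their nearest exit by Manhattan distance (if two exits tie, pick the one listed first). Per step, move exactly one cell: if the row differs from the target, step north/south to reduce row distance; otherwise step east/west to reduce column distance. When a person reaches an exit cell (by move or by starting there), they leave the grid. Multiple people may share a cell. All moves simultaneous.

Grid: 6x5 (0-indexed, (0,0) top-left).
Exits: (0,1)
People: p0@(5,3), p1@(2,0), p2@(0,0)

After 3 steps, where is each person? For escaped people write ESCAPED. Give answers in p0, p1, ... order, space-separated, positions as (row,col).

Step 1: p0:(5,3)->(4,3) | p1:(2,0)->(1,0) | p2:(0,0)->(0,1)->EXIT
Step 2: p0:(4,3)->(3,3) | p1:(1,0)->(0,0) | p2:escaped
Step 3: p0:(3,3)->(2,3) | p1:(0,0)->(0,1)->EXIT | p2:escaped

(2,3) ESCAPED ESCAPED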